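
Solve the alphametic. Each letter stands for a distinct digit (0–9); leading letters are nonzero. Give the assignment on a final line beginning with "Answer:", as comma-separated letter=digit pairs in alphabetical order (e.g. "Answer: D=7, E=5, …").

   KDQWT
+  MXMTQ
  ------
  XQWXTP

Step 1. [col 1: T + Q ≡ P (mod 10)] T=5 is one option consistent with column 1 (T + Q ≡ P (mod 10), carry-in 0) — take it. So T=5.
Step 2. [col 1: T + Q ≡ P (mod 10)] Q=4 is one option consistent with column 1 (T + Q ≡ P (mod 10), carry-in 0) — take it ⇒ Q=4.
Step 3. [col 1: T + Q ≡ P (mod 10)] from column 1 (T=5, Q=4, carry-in 0, digits 4,5 already taken and all letters distinct): P must equal 9, so P=9.
Step 4. [col 2: W + T ≡ T (mod 10)] in column 2 we have W+T≡T with carry-in 0; given T=5 and digits 4,5,9 already taken and all letters distinct, that pins W to 0, so W=0.
Step 5. [col 3: Q + M ≡ X (mod 10)] several values work for M in column 3 (Q + M ≡ X (mod 10), carry-in 0); try M=7. So M=7.
Step 6. [col 3: Q + M ≡ X (mod 10)] column 3 reads Q+M+carry(0)=X with Q=4, M=7; with digits 0,4,5,7,9 already taken and all letters distinct, the only value for X is 1, so X=1.
Step 7. [col 4: D + X ≡ W (mod 10)] column 4 reads D+X+carry(1)=W with X=1, W=0; with digits 0,1,4,5,7,9 already taken and all letters distinct, the only value for D is 8. So D=8.
Step 8. [col 5: K + M ≡ Q (mod 10)] column 5: given M=7, Q=4, carry-in 1, and digits 0,1,4,5,7,8,9 already taken and all letters distinct, K+M≡Q (mod 10) forces K=6, so K=6.

Answer: D=8, K=6, M=7, P=9, Q=4, T=5, W=0, X=1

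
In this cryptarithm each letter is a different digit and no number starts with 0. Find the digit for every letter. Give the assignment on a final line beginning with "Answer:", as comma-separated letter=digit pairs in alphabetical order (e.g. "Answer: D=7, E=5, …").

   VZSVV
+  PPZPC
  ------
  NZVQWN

Step 1. [col 1: V + C ≡ N (mod 10)] N=1 is one option consistent with column 1 (V + C ≡ N (mod 10), carry-in 0) — take it. So N=1.
Step 2. [col 1: V + C ≡ N (mod 10)] no forcing yet in column 1 (carry-in 0); V=7 is free and consistent — try it. So V=7.
Step 3. [col 1: V + C ≡ N (mod 10)] column 1: given V=7, N=1, carry-in 0, and digits 1,7 already taken and all letters distinct, V+C≡N (mod 10) forces C=4, so C=4.
Step 4. [col 2: V + P ≡ W (mod 10)] several values work for W in column 2 (V + P ≡ W (mod 10), carry-in 1); try W=3. So W=3.
Step 5. [col 2: V + P ≡ W (mod 10)] column 2: given V=7, W=3, carry-in 1, and digits 1,3,4,7 already taken and all letters distinct, V+P≡W (mod 10) forces P=5, so P=5.
Step 6. [col 3: S + Z ≡ Q (mod 10)] in column 3 we have S+Z≡Q with carry-in 1; given nothing yet and digits 1,3,4,5,7 already taken and all letters distinct, that pins Q to 9 ⇒ Q=9.
Step 7. [col 3: S + Z ≡ Q (mod 10)] several values work for S in column 3 (S + Z ≡ Q (mod 10), carry-in 1); try S=6. So S=6.
Step 8. [col 3: S + Z ≡ Q (mod 10)] column 3: given S=6, Q=9, carry-in 1, and digits 1,3,4,5,6,7,9 already taken and all letters distinct, S+Z≡Q (mod 10) forces Z=2, so Z=2.

Answer: C=4, N=1, P=5, Q=9, S=6, V=7, W=3, Z=2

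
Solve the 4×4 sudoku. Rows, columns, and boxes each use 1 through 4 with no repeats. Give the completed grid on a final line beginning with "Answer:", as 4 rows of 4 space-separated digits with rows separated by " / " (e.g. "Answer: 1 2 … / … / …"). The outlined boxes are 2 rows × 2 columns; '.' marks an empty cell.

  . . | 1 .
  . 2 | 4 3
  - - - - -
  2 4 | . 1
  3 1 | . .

Step 1. [r4c3∈{2}] r4c3's peers cover all but 2 ⇒ r4c3=2.
Step 2. [r2c1∈{1}] r2c1 is down to just 1. So r2c1=1.
Step 3. [r1c4∈{2}] r1c4's peers cover all but 2 ⇒ r1c4=2.
Step 4. [r3c3∈{3}] r3c3 has the single candidate 3. So r3c3=3.
Step 5. [r1c2∈{3}] nothing but 3 survives at r1c2. So r1c2=3.
Step 6. [r1c1∈{4}] r1c1's peers cover all but 4, so r1c1=4.
Step 7. [r4c4∈{4}] r4c4 is down to just 4. So r4c4=4.

Answer: 4 3 1 2 / 1 2 4 3 / 2 4 3 1 / 3 1 2 4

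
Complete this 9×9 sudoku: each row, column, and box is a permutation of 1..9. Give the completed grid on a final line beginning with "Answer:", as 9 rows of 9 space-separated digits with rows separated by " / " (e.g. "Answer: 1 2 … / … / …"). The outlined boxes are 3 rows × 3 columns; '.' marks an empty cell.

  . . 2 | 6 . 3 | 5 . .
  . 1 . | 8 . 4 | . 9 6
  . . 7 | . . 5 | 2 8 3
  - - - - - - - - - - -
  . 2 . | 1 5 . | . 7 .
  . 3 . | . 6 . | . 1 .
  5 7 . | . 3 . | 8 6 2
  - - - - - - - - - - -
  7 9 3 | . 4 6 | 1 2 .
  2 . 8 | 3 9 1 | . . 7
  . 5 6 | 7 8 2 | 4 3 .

Step 1. [r5c7∈{9}] r5c7's peers cover all but 9, so r5c7=9.
Step 2. [r5c3∈{4}] r5c3's peers cover all but 4 ⇒ r5c3=4.
Step 3. [r1c1∈{4,8,9}] row 1 places 9 nowhere but r1c1, so r1c1=9.
Step 4. [r3c1∈{4,6}] r3c1 is the only open cell in col 1 admitting 4, so r3c1=4.
Step 5. [r6c6∈{9}] r6c6 is down to just 9 ⇒ r6c6=9.
Step 6. [r1c5∈{1,7}] row 1 places 7 nowhere but r1c5, so r1c5=7.
Step 7. [r4c6∈{8}] nothing but 8 survives at r4c6. So r4c6=8.
Step 8. [r8c8∈{5}] r8c8 has the single candidate 5 ⇒ r8c8=5.
Step 9. [r1c8∈{4}] r1c8 is down to just 4, so r1c8=4.
Step 10. [r3c4∈{9}] r3c4 has the single candidate 9, so r3c4=9.
Step 11. [r1c9∈{1}] only 1 remains possible at r1c9, so r1c9=1.
Step 12. [r4c7∈{3}] r4c7's peers cover all but 3, so r4c7=3.
Step 13. [r5c1∈{8}] r5c1 is down to just 8 ⇒ r5c1=8.
Step 14. [r2c5∈{2}] r2c5 has the single candidate 2 ⇒ r2c5=2.
Step 15. [r1c2∈{8}] r1c2 is down to just 8 ⇒ r1c2=8.
Step 16. [r3c2∈{6}] r3c2 is down to just 6 ⇒ r3c2=6.
Step 17. [r4c3∈{9}] only 9 remains possible at r4c3, so r4c3=9.
Step 18. [r6c4∈{4}] only 4 remains possible at r6c4, so r6c4=4.
Step 19. [r2c7∈{7}] r2c7 has the single candidate 7 ⇒ r2c7=7.
Step 20. [r4c9∈{4}] r4c9 has the single candidate 4. So r4c9=4.
Step 21. [r8c2∈{4}] nothing but 4 survives at r8c2. So r8c2=4.
Step 22. [r9c1∈{1}] r9c1 has the single candidate 1, so r9c1=1.
Step 23. [r2c3∈{5}] r2c3 has the single candidate 5 ⇒ r2c3=5.
Step 24. [r5c4∈{2}] r5c4's peers cover all but 2 ⇒ r5c4=2.
Step 25. [r7c4∈{5}] nothing but 5 survives at r7c4. So r7c4=5.
Step 26. [r3c5∈{1}] nothing but 1 survives at r3c5 ⇒ r3c5=1.
Step 27. [r5c9∈{5}] r5c9's peers cover all but 5 ⇒ r5c9=5.
Step 28. [r5c6∈{7}] r5c6 is down to just 7 ⇒ r5c6=7.
Step 29. [r6c3∈{1}] nothing but 1 survives at r6c3. So r6c3=1.
Step 30. [r7c9∈{8}] r7c9 is down to just 8. So r7c9=8.
Step 31. [r2c1∈{3}] r2c1 has the single candidate 3 ⇒ r2c1=3.
Step 32. [r4c1∈{6}] nothing but 6 survives at r4c1, so r4c1=6.
Step 33. [r9c9∈{9}] nothing but 9 survives at r9c9. So r9c9=9.
Step 34. [r8c7∈{6}] r8c7 has the single candidate 6. So r8c7=6.

Answer: 9 8 2 6 7 3 5 4 1 / 3 1 5 8 2 4 7 9 6 / 4 6 7 9 1 5 2 8 3 / 6 2 9 1 5 8 3 7 4 / 8 3 4 2 6 7 9 1 5 / 5 7 1 4 3 9 8 6 2 / 7 9 3 5 4 6 1 2 8 / 2 4 8 3 9 1 6 5 7 / 1 5 6 7 8 2 4 3 9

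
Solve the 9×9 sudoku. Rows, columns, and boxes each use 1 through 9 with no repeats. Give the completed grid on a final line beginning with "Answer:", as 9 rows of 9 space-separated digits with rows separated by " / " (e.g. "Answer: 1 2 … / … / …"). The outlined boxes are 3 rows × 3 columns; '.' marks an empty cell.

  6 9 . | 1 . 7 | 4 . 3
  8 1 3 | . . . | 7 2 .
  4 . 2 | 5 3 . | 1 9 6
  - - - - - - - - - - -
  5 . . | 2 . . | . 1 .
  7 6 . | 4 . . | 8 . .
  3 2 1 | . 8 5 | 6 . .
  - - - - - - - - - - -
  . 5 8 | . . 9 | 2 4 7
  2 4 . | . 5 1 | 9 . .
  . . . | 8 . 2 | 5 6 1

Step 1. [r5c3∈{9}] r5c3 is down to just 9. So r5c3=9.
Step 2. [r7c5∈{6}] only 6 remains possible at r7c5, so r7c5=6.
Step 3. [r4c5∈{7,9}] r4c5 is the only open cell in row 4 admitting 7, so r4c5=7.
Step 4. [r8c8∈{3,8}] across box 9, 3 lands solely at r8c8. So r8c8=3.
Step 5. [r5c8∈{5}] r5c8 has the single candidate 5, so r5c8=5.
Step 6. [r2c5∈{4,9}] across col 5, 9 lands solely at r2c5. So r2c5=9.
Step 7. [r9c3∈{7}] only 7 remains possible at r9c3, so r9c3=7.
Step 8. [r6c9∈{4,9}] 4 has one home in row 6: r6c9 ⇒ r6c9=4.
Step 9. [r4c6∈{3,6}] r4c6 is the only open cell in row 4 admitting 6. So r4c6=6.
Step 10. [r5c9∈{2}] nothing but 2 survives at r5c9, so r5c9=2.
Step 11. [r9c1∈{9}] r9c1 is down to just 9, so r9c1=9.
Step 12. [r8c9∈{8}] nothing but 8 survives at r8c9. So r8c9=8.
Step 13. [r8c3∈{6}] r8c3 has the single candidate 6. So r8c3=6.
Step 14. [r4c2∈{8}] r4c2 has the single candidate 8, so r4c2=8.
Step 15. [r4c3∈{4}] r4c3 is down to just 4, so r4c3=4.
Step 16. [r9c5∈{4}] r9c5 has the single candidate 4 ⇒ r9c5=4.
Step 17. [r8c4∈{7}] r8c4 has the single candidate 7. So r8c4=7.
Step 18. [r2c4∈{6}] r2c4's peers cover all but 6 ⇒ r2c4=6.
Step 19. [r2c9∈{5}] r2c9 is down to just 5 ⇒ r2c9=5.
Step 20. [r7c4∈{3}] r7c4 is down to just 3 ⇒ r7c4=3.
Step 21. [r3c2∈{7}] r3c2 has the single candidate 7 ⇒ r3c2=7.
Step 22. [r2c6∈{4}] r2c6 is down to just 4. So r2c6=4.
Step 23. [r6c8∈{7}] r6c8's peers cover all but 7, so r6c8=7.
Step 24. [r1c8∈{8}] r1c8 has the single candidate 8 ⇒ r1c8=8.
Step 25. [r1c5∈{2}] only 2 remains possible at r1c5 ⇒ r1c5=2.
Step 26. [r4c7∈{3}] r4c7 is down to just 3, so r4c7=3.
Step 27. [r5c5∈{1}] r5c5 is down to just 1, so r5c5=1.
Step 28. [r4c9∈{9}] nothing but 9 survives at r4c9. So r4c9=9.
Step 29. [r7c1∈{1}] only 1 remains possible at r7c1, so r7c1=1.
Step 30. [r6c4∈{9}] nothing but 9 survives at r6c4. So r6c4=9.
Step 31. [r9c2∈{3}] r9c2 is down to just 3 ⇒ r9c2=3.
Step 32. [r1c3∈{5}] only 5 remains possible at r1c3, so r1c3=5.
Step 33. [r5c6∈{3}] nothing but 3 survives at r5c6, so r5c6=3.
Step 34. [r3c6∈{8}] r3c6 is down to just 8, so r3c6=8.

Answer: 6 9 5 1 2 7 4 8 3 / 8 1 3 6 9 4 7 2 5 / 4 7 2 5 3 8 1 9 6 / 5 8 4 2 7 6 3 1 9 / 7 6 9 4 1 3 8 5 2 / 3 2 1 9 8 5 6 7 4 / 1 5 8 3 6 9 2 4 7 / 2 4 6 7 5 1 9 3 8 / 9 3 7 8 4 2 5 6 1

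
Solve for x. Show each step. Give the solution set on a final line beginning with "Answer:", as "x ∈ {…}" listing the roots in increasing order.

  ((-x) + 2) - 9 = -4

Step 1. [((-x) + 2) - 9 = -4] 9 comes off first (add 9) ⇒ sub: (-x) + 2 = 5.
Step 2. [(-x) + 2 = 5] 2 comes off first (subtract 2). So sub: -x = 3.
Step 3. [-x = 3] flip signs both sides. So neg: x = -3.

Answer: x ∈ {-3}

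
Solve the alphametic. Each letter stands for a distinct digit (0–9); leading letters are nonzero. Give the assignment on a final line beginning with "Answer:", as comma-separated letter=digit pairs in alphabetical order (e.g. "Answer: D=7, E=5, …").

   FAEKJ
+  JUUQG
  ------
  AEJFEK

Step 1. [col 1: J + G ≡ K (mod 10)] no forcing yet in column 1 (carry-in 0); G=2 is free and consistent — try it. So G=2.
Step 2. [col 1: J + G ≡ K (mod 10)] no forcing yet in column 1 (carry-in 0); J=5 is free and consistent — try it, so J=5.
Step 3. [A] A is the leading digit of a 6-digit sum of two 5-digit numbers; the final carry is exactly 1. So A=1.
Step 4. [col 1: J + G ≡ K (mod 10)] from column 1 (J=5, G=2, carry-in 0, digits 1,2,5 already taken and all letters distinct): K must equal 7 ⇒ K=7.
Step 5. [col 2: K + Q ≡ E (mod 10)] Q=6 is one option consistent with column 2 (K + Q ≡ E (mod 10), carry-in 0) — take it ⇒ Q=6.
Step 6. [col 2: K + Q ≡ E (mod 10)] column 2: given K=7, Q=6, carry-in 0, and digits 1,2,5,6,7 already taken and all letters distinct, K+Q≡E (mod 10) forces E=3 ⇒ E=3.
Step 7. [col 3: E + U ≡ F (mod 10)] several values work for U in column 3 (E + U ≡ F (mod 10), carry-in 1); try U=4 ⇒ U=4.
Step 8. [col 3: E + U ≡ F (mod 10)] from column 3 (E=3, U=4, carry-in 1, digits 1,2,3,4,5,6,7 already taken and all letters distinct): F must equal 8, so F=8.

Answer: A=1, E=3, F=8, G=2, J=5, K=7, Q=6, U=4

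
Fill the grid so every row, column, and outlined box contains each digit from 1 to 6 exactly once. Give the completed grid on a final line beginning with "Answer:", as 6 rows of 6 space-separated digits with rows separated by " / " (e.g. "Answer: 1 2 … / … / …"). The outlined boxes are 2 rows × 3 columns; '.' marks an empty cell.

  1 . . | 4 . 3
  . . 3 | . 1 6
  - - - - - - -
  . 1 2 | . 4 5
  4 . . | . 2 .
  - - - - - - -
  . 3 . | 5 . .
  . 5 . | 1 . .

Step 1. [r4c2∈{6}] r4c2 has the single candidate 6. So r4c2=6.
Step 2. [r1c3∈{5,6}] 6 has one home in row 1: r1c3, so r1c3=6.
Step 3. [r6c3∈{4}] r6c3 has the single candidate 4. So r6c3=4.
Step 4. [r1c2∈{2}] nothing but 2 survives at r1c2, so r1c2=2.
Step 5. [r6c6∈{2}] r6c6 is down to just 2. So r6c6=2.
Step 6. [r5c5∈{6}] r5c5 is down to just 6, so r5c5=6.
Step 7. [r3c4∈{3,6}] across row 3, 6 lands solely at r3c4 ⇒ r3c4=6.
Step 8. [r2c4∈{2}] r2c4's peers cover all but 2 ⇒ r2c4=2.
Step 9. [r2c2∈{4}] nothing but 4 survives at r2c2, so r2c2=4.
Step 10. [r6c5∈{3}] r6c5's peers cover all but 3 ⇒ r6c5=3.
Step 11. [r5c1∈{2}] r5c1 has the single candidate 2 ⇒ r5c1=2.
Step 12. [r3c1∈{3}] r3c1 is down to just 3. So r3c1=3.
Step 13. [r5c3∈{1}] r5c3's peers cover all but 1, so r5c3=1.
Step 14. [r2c1∈{5}] r2c1 has the single candidate 5, so r2c1=5.
Step 15. [r5c6∈{4}] r5c6 has the single candidate 4, so r5c6=4.
Step 16. [r4c4∈{3}] only 3 remains possible at r4c4, so r4c4=3.
Step 17. [r4c6∈{1}] nothing but 1 survives at r4c6. So r4c6=1.
Step 18. [r6c1∈{6}] r6c1's peers cover all but 6, so r6c1=6.
Step 19. [r4c3∈{5}] r4c3 has the single candidate 5 ⇒ r4c3=5.
Step 20. [r1c5∈{5}] nothing but 5 survives at r1c5, so r1c5=5.

Answer: 1 2 6 4 5 3 / 5 4 3 2 1 6 / 3 1 2 6 4 5 / 4 6 5 3 2 1 / 2 3 1 5 6 4 / 6 5 4 1 3 2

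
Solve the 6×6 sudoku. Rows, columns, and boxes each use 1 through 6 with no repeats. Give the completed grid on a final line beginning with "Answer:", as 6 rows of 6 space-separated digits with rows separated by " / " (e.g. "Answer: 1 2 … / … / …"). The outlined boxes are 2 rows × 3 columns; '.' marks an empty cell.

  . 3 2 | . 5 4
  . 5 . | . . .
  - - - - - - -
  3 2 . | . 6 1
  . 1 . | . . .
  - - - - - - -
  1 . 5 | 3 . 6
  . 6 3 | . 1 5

Step 1. [r1c1∈{6}] only 6 remains possible at r1c1, so r1c1=6.
Step 2. [r5c5∈{2,4}] row 5 places 2 nowhere but r5c5. So r5c5=2.
Step 3. [r4c5∈{3,4}] 4 has one home in col 5: r4c5, so r4c5=4.
Step 4. [r2c1∈{4}] r2c1's peers cover all but 4 ⇒ r2c1=4.
Step 5. [r2c4∈{1,2,6}] across row 2, 6 lands solely at r2c4. So r2c4=6.
Step 6. [r4c4∈{2,5}] across col 4, 2 lands solely at r4c4. So r4c4=2.
Step 7. [r2c5∈{3}] r2c5 is down to just 3 ⇒ r2c5=3.
Step 8. [r3c4∈{5}] r3c4's peers cover all but 5. So r3c4=5.
Step 9. [r6c1∈{2}] nothing but 2 survives at r6c1 ⇒ r6c1=2.
Step 10. [r4c1∈{5}] only 5 remains possible at r4c1 ⇒ r4c1=5.
Step 11. [r4c3∈{6}] r4c3's peers cover all but 6, so r4c3=6.
Step 12. [r6c4∈{4}] nothing but 4 survives at r6c4 ⇒ r6c4=4.
Step 13. [r4c6∈{3}] r4c6 has the single candidate 3, so r4c6=3.
Step 14. [r2c6∈{2}] only 2 remains possible at r2c6 ⇒ r2c6=2.
Step 15. [r3c3∈{4}] r3c3 is down to just 4, so r3c3=4.
Step 16. [r2c3∈{1}] only 1 remains possible at r2c3, so r2c3=1.
Step 17. [r5c2∈{4}] r5c2's peers cover all but 4, so r5c2=4.
Step 18. [r1c4∈{1}] nothing but 1 survives at r1c4 ⇒ r1c4=1.

Answer: 6 3 2 1 5 4 / 4 5 1 6 3 2 / 3 2 4 5 6 1 / 5 1 6 2 4 3 / 1 4 5 3 2 6 / 2 6 3 4 1 5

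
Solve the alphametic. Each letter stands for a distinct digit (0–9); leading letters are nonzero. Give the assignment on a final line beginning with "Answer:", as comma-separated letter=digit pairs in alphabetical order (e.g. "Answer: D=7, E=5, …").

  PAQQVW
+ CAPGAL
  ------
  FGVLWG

Step 1. [col 1: W + L ≡ G (mod 10)] column 1 (W + L ≡ G (mod 10), carry-in 0) doesn't pin G yet; pick G=1 and continue. So G=1.
Step 2. [col 1: W + L ≡ G (mod 10)] column 1 (W + L ≡ G (mod 10), carry-in 0) doesn't pin W yet; pick W=3 and continue, so W=3.
Step 3. [col 1: W + L ≡ G (mod 10)] column 1 reads W+L+carry(0)=G with W=3, G=1; with digits 1,3 already taken and all letters distinct, the only value for L is 8, so L=8.
Step 4. [col 2: V + A ≡ W (mod 10)] no forcing yet in column 2 (carry-in 1); V=2 is free and consistent — try it, so V=2.
Step 5. [col 2: V + A ≡ W (mod 10)] from column 2 (V=2, W=3, carry-in 1, digits 1,2,3,8 already taken and all letters distinct): A must equal 0 ⇒ A=0.
Step 6. [col 3: Q + G ≡ L (mod 10)] from column 3 (G=1, L=8, carry-in 0, digits 0,1,2,3,8 already taken and all letters distinct): Q must equal 7. So Q=7.
Step 7. [col 4: Q + P ≡ V (mod 10)] column 4: given Q=7, V=2, carry-in 0, and digits 0,1,2,3,7,8 already taken and all letters distinct, Q+P≡V (mod 10) forces P=5. So P=5.
Step 8. [col 6: P + C ≡ F (mod 10)] several values work for F in column 6 (P + C ≡ F (mod 10), carry-in 0); try F=9. So F=9.
Step 9. [col 6: P + C ≡ F (mod 10)] from column 6 (P=5, F=9, carry-in 0, digits 0,1,2,3,5,7,8,9 already taken and all letters distinct): C must equal 4 ⇒ C=4.

Answer: A=0, C=4, F=9, G=1, L=8, P=5, Q=7, V=2, W=3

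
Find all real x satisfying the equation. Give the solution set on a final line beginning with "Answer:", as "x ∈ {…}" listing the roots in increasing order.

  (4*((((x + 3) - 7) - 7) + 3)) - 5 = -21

Step 1. [(4*((((x + 3) - 7) - 7) + 3)) - 5 = -21] peel the -5: add 5 from each side ⇒ sub: 4*((((x + 3) - 7) - 7) + 3) = -16.
Step 2. [4*((((x + 3) - 7) - 7) + 3) = -16] leading coefficient 4: divide by 4 ⇒ div: (((x + 3) - 7) - 7) + 3 = -4.
Step 3. [(((x + 3) - 7) - 7) + 3 = -4] +3 is outermost — subtract 3 both sides ⇒ sub: ((x + 3) - 7) - 7 = -7.
Step 4. [((x + 3) - 7) - 7 = -7] -7 is outermost — add 7 both sides, so sub: (x + 3) - 7 = 0.
Step 5. [(x + 3) - 7 = 0] the outer -7 inverts by adding 7, so sub: x + 3 = 7.
Step 6. [x + 3 = 7] +3 is outermost — subtract 3 both sides, so sub: x = 4.

Answer: x ∈ {4}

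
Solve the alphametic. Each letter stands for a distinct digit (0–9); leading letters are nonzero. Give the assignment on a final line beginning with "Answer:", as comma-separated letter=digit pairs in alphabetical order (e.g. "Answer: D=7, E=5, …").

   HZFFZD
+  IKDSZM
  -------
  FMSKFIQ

Step 1. [col 1: D + M ≡ Q (mod 10)] M=2 is one option consistent with column 1 (D + M ≡ Q (mod 10), carry-in 0) — take it ⇒ M=2.
Step 2. [F] the sum has 7 digits but both addends have 6; that extra leading digit F is the final carry, namely 1 ⇒ F=1.
Step 3. [col 1: D + M ≡ Q (mod 10)] no forcing yet in column 1 (carry-in 0); Q=7 is free and consistent — try it. So Q=7.
Step 4. [col 1: D + M ≡ Q (mod 10)] in column 1 we have D+M≡Q with carry-in 0; given M=2, Q=7 and digits 1,2,7 already taken and all letters distinct, that pins D to 5 ⇒ D=5.
Step 5. [col 2: Z + Z ≡ I (mod 10)] column 2 (Z + Z ≡ I (mod 10), carry-in 0) doesn't pin Z yet; pick Z=4 and continue, so Z=4.
Step 6. [col 2: Z + Z ≡ I (mod 10)] column 2 reads Z+Z+carry(0)=I with Z=4; with digits 1,2,4,5,7 already taken and all letters distinct, the only value for I is 8, so I=8.
Step 7. [col 3: F + S ≡ F (mod 10)] column 3 reads F+S+carry(0)=F with F=1; with digits 1,2,4,5,7,8 already taken and all letters distinct, the only value for S is 0. So S=0.
Step 8. [col 4: F + D ≡ K (mod 10)] from column 4 (F=1, D=5, carry-in 0, digits 0,1,2,4,5,7,8 already taken and all letters distinct): K must equal 6. So K=6.
Step 9. [col 6: H + I ≡ M (mod 10)] column 6: given I=8, M=2, carry-in 1, and digits 0,1,2,4,5,6,7,8 already taken and all letters distinct, H+I≡M (mod 10) forces H=3, so H=3.

Answer: D=5, F=1, H=3, I=8, K=6, M=2, Q=7, S=0, Z=4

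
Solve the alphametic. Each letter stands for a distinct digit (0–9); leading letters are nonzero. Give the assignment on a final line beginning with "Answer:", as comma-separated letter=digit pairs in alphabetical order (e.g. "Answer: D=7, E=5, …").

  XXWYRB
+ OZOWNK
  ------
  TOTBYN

Step 1. [col 1: B + K ≡ N (mod 10)] N=9 is one option consistent with column 1 (B + K ≡ N (mod 10), carry-in 0) — take it. So N=9.
Step 2. [col 1: B + K ≡ N (mod 10)] column 1 (B + K ≡ N (mod 10), carry-in 0) doesn't pin B yet; pick B=6 and continue. So B=6.
Step 3. [col 1: B + K ≡ N (mod 10)] from column 1 (B=6, N=9, carry-in 0, digits 6,9 already taken and all letters distinct): K must equal 3 ⇒ K=3.
Step 4. [col 2: R + N ≡ Y (mod 10)] R=1 is one option consistent with column 2 (R + N ≡ Y (mod 10), carry-in 0) — take it. So R=1.
Step 5. [col 2: R + N ≡ Y (mod 10)] from column 2 (R=1, N=9, carry-in 0, digits 1,3,6,9 already taken and all letters distinct): Y must equal 0, so Y=0.
Step 6. [col 3: Y + W ≡ B (mod 10)] column 3: given Y=0, B=6, carry-in 1, and digits 0,1,3,6,9 already taken and all letters distinct, Y+W≡B (mod 10) forces W=5 ⇒ W=5.
Step 7. [col 4: W + O ≡ T (mod 10)] O=2 is one option consistent with column 4 (W + O ≡ T (mod 10), carry-in 0) — take it ⇒ O=2.
Step 8. [col 4: W + O ≡ T (mod 10)] column 4 reads W+O+carry(0)=T with W=5, O=2; with digits 0,1,2,3,5,6,9 already taken and all letters distinct, the only value for T is 7, so T=7.
Step 9. [col 5: X + Z ≡ O (mod 10)] several values work for Z in column 5 (X + Z ≡ O (mod 10), carry-in 0); try Z=8 ⇒ Z=8.
Step 10. [col 5: X + Z ≡ O (mod 10)] in column 5 we have X+Z≡O with carry-in 0; given Z=8, O=2 and digits 0,1,2,3,5,6,7,8,9 already taken and all letters distinct, that pins X to 4. So X=4.

Answer: B=6, K=3, N=9, O=2, R=1, T=7, W=5, X=4, Y=0, Z=8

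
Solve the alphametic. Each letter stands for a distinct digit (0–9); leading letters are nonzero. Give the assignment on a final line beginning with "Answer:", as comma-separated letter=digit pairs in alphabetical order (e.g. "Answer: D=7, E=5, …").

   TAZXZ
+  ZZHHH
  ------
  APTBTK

Step 1. [col 1: Z + H ≡ K (mod 10)] no forcing yet in column 1 (carry-in 0); K=2 is free and consistent — try it. So K=2.
Step 2. [col 1: Z + H ≡ K (mod 10)] column 1 (Z + H ≡ K (mod 10), carry-in 0) doesn't pin H yet; pick H=8 and continue. So H=8.
Step 3. [col 1: Z + H ≡ K (mod 10)] column 1: given H=8, K=2, carry-in 0, and digits 2,8 already taken and all letters distinct, Z+H≡K (mod 10) forces Z=4 ⇒ Z=4.
Step 4. [col 2: X + H ≡ T (mod 10)] X=7 is one option consistent with column 2 (X + H ≡ T (mod 10), carry-in 1) — take it, so X=7.
Step 5. [A] adding two 5-digit numbers gives at most 5+1 digits, and here it does — A is that final carry and must be 1, so A=1.
Step 6. [col 2: X + H ≡ T (mod 10)] from column 2 (X=7, H=8, carry-in 1, digits 1,2,4,7,8 already taken and all letters distinct): T must equal 6 ⇒ T=6.
Step 7. [col 3: Z + H ≡ B (mod 10)] column 3 reads Z+H+carry(1)=B with Z=4, H=8; with digits 1,2,4,6,7,8 already taken and all letters distinct, the only value for B is 3. So B=3.
Step 8. [col 5: T + Z ≡ P (mod 10)] column 5: given T=6, Z=4, carry-in 0, and digits 1,2,3,4,6,7,8 already taken and all letters distinct, T+Z≡P (mod 10) forces P=0, so P=0.

Answer: A=1, B=3, H=8, K=2, P=0, T=6, X=7, Z=4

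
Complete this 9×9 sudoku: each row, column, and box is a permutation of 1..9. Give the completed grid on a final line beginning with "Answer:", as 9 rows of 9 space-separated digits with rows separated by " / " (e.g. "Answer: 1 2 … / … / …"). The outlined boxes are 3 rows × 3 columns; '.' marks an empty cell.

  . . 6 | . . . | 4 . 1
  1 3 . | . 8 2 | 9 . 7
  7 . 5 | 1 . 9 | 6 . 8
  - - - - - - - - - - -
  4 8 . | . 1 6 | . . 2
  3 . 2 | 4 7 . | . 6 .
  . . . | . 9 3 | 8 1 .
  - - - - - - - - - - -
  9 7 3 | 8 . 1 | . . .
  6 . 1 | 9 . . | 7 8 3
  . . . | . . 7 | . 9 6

Step 1. [r5c7∈{5}] nothing but 5 survives at r5c7, so r5c7=5.
Step 2. [r1c6∈{5}] r1c6 has the single candidate 5, so r1c6=5.
Step 3. [r3c5∈{3,4}] box 2 places 4 nowhere but r3c5. So r3c5=4.
Step 4. [r3c2∈{2}] r3c2 has the single candidate 2, so r3c2=2.
Step 5. [r9c1∈{2,5,8}] r9c1 is the only open cell in col 1 admitting 2. So r9c1=2.
Step 6. [r7c8∈{2,4,5}] col 8 places 4 nowhere but r7c8 ⇒ r7c8=4.
Step 7. [r1c5∈{3}] only 3 remains possible at r1c5. So r1c5=3.
Step 8. [r9c5∈{5}] r9c5 is down to just 5, so r9c5=5.
Step 9. [r8c2∈{4,5}] in row 8, 5 fits only at r8c2. So r8c2=5.
Step 10. [r4c8∈{3,7}] across col 8, 7 lands solely at r4c8, so r4c8=7.
Step 11. [r5c9∈{9}] only 9 remains possible at r5c9. So r5c9=9.
Step 12. [r6c4∈{2,5}] r6c4 is the only open cell in row 6 admitting 2, so r6c4=2.
Step 13. [r2c3∈{4}] r2c3 is down to just 4, so r2c3=4.
Step 14. [r7c7∈{2}] r7c7's peers cover all but 2 ⇒ r7c7=2.
Step 15. [r9c7∈{1}] only 1 remains possible at r9c7 ⇒ r9c7=1.
Step 16. [r1c1∈{8}] nothing but 8 survives at r1c1, so r1c1=8.
Step 17. [r4c7∈{3}] r4c7 is down to just 3, so r4c7=3.
Step 18. [r4c3∈{9}] r4c3's peers cover all but 9 ⇒ r4c3=9.
Step 19. [r1c2∈{9}] only 9 remains possible at r1c2, so r1c2=9.
Step 20. [r6c1∈{5}] only 5 remains possible at r6c1 ⇒ r6c1=5.
Step 21. [r2c4∈{6}] r2c4's peers cover all but 6. So r2c4=6.
Step 22. [r5c6∈{8}] r5c6's peers cover all but 8 ⇒ r5c6=8.
Step 23. [r4c4∈{5}] r4c4 is down to just 5. So r4c4=5.
Step 24. [r1c4∈{7}] r1c4 has the single candidate 7, so r1c4=7.
Step 25. [r8c5∈{2}] only 2 remains possible at r8c5. So r8c5=2.
Step 26. [r9c3∈{8}] only 8 remains possible at r9c3 ⇒ r9c3=8.
Step 27. [r6c2∈{6}] r6c2 is down to just 6 ⇒ r6c2=6.
Step 28. [r9c4∈{3}] nothing but 3 survives at r9c4. So r9c4=3.
Step 29. [r6c3∈{7}] r6c3's peers cover all but 7. So r6c3=7.
Step 30. [r3c8∈{3}] nothing but 3 survives at r3c8. So r3c8=3.
Step 31. [r7c9∈{5}] only 5 remains possible at r7c9, so r7c9=5.
Step 32. [r2c8∈{5}] nothing but 5 survives at r2c8 ⇒ r2c8=5.
Step 33. [r5c2∈{1}] only 1 remains possible at r5c2. So r5c2=1.
Step 34. [r7c5∈{6}] r7c5's peers cover all but 6 ⇒ r7c5=6.
Step 35. [r6c9∈{4}] only 4 remains possible at r6c9, so r6c9=4.
Step 36. [r8c6∈{4}] r8c6's peers cover all but 4 ⇒ r8c6=4.
Step 37. [r1c8∈{2}] r1c8 is down to just 2, so r1c8=2.
Step 38. [r9c2∈{4}] only 4 remains possible at r9c2 ⇒ r9c2=4.

Answer: 8 9 6 7 3 5 4 2 1 / 1 3 4 6 8 2 9 5 7 / 7 2 5 1 4 9 6 3 8 / 4 8 9 5 1 6 3 7 2 / 3 1 2 4 7 8 5 6 9 / 5 6 7 2 9 3 8 1 4 / 9 7 3 8 6 1 2 4 5 / 6 5 1 9 2 4 7 8 3 / 2 4 8 3 5 7 1 9 6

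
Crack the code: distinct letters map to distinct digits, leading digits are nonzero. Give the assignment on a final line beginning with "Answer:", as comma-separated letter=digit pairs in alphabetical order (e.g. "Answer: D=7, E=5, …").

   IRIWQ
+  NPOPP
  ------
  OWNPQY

Step 1. [col 1: Q + P ≡ Y (mod 10)] several values work for Q in column 1 (Q + P ≡ Y (mod 10), carry-in 0); try Q=7 ⇒ Q=7.
Step 2. [col 1: Q + P ≡ Y (mod 10)] several values work for Y in column 1 (Q + P ≡ Y (mod 10), carry-in 0); try Y=3 ⇒ Y=3.
Step 3. [O] the sum has 6 digits but both addends have 5; that extra leading digit O is the final carry, namely 1, so O=1.
Step 4. [col 1: Q + P ≡ Y (mod 10)] column 1: given Q=7, Y=3, carry-in 0, and digits 1,3,7 already taken and all letters distinct, Q+P≡Y (mod 10) forces P=6 ⇒ P=6.
Step 5. [col 2: W + P ≡ Q (mod 10)] in column 2 we have W+P≡Q with carry-in 1; given P=6, Q=7 and digits 1,3,6,7 already taken and all letters distinct, that pins W to 0. So W=0.
Step 6. [col 3: I + O ≡ P (mod 10)] column 3 reads I+O+carry(0)=P with O=1, P=6; with digits 0,1,3,6,7 already taken and all letters distinct, the only value for I is 5 ⇒ I=5.
Step 7. [col 4: R + P ≡ N (mod 10)] column 4 (R + P ≡ N (mod 10), carry-in 0) doesn't pin R yet; pick R=8 and continue ⇒ R=8.
Step 8. [col 4: R + P ≡ N (mod 10)] column 4 reads R+P+carry(0)=N with R=8, P=6; with digits 0,1,3,5,6,7,8 already taken and all letters distinct, the only value for N is 4, so N=4.

Answer: I=5, N=4, O=1, P=6, Q=7, R=8, W=0, Y=3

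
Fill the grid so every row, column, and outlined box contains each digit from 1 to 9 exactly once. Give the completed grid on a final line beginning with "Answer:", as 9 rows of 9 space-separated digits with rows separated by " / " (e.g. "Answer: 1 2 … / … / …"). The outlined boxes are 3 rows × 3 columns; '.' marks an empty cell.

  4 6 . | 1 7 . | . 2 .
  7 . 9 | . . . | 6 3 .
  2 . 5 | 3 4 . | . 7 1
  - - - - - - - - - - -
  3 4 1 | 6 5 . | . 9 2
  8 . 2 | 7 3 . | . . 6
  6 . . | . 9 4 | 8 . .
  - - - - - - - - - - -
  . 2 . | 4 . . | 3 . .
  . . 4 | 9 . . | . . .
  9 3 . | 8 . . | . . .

Step 1. [r6c8∈{1,5}] across row 6, 1 lands solely at r6c8. So r6c8=1.
Step 2. [r2c5∈{2,8}] col 5 places 8 nowhere but r2c5. So r2c5=8.
Step 3. [r1c9∈{5,8,9}] across box 3, 8 lands solely at r1c9 ⇒ r1c9=8.
Step 4. [r8c6∈{1,2,3,5,6,7}] across row 8, 3 lands solely at r8c6. So r8c6=3.
Step 5. [r2c4∈{2,5}] 5 has one home in col 4: r2c4. So r2c4=5.
Step 6. [r6c3∈{7}] only 7 remains possible at r6c3 ⇒ r6c3=7.
Step 7. [r8c2∈{1,5,7,8}] col 2 places 7 nowhere but r8c2 ⇒ r8c2=7.
Step 8. [r8c9∈{5}] r8c9 has the single candidate 5, so r8c9=5.
Step 9. [r9c6∈{1,2,5,6,7}] in row 9, 5 fits only at r9c6 ⇒ r9c6=5.
Step 10. [r8c1∈{1}] r8c1 is down to just 1. So r8c1=1.
Step 11. [r9c7∈{1,2,4,7}] r9c7 is the only open cell in col 7 admitting 1 ⇒ r9c7=1.
Step 12. [r9c3∈{6}] r9c3's peers cover all but 6 ⇒ r9c3=6.
Step 13. [r7c6∈{1,6,7}] r7c6 is the only open cell in col 6 admitting 7, so r7c6=7.
Step 14. [r5c8∈{4,5}] 5 has one home in col 8: r5c8. So r5c8=5.
Step 15. [r8c8∈{6,8}] r8c8 is the only open cell in row 8 admitting 8, so r8c8=8.
Step 16. [r1c6∈{9}] only 9 remains possible at r1c6 ⇒ r1c6=9.
Step 17. [r8c5∈{2,6}] in row 8, 6 fits only at r8c5. So r8c5=6.
Step 18. [r9c9∈{4,7}] row 9 places 7 nowhere but r9c9, so r9c9=7.
Step 19. [r3c2∈{8}] r3c2 is down to just 8, so r3c2=8.
Step 20. [r4c6∈{8}] r4c6 has the single candidate 8 ⇒ r4c6=8.
Step 21. [r2c2∈{1}] nothing but 1 survives at r2c2, so r2c2=1.
Step 22. [r2c9∈{4}] r2c9 has the single candidate 4. So r2c9=4.
Step 23. [r3c6∈{6}] r3c6's peers cover all but 6, so r3c6=6.
Step 24. [r6c9∈{3}] r6c9's peers cover all but 3, so r6c9=3.
Step 25. [r9c8∈{4}] only 4 remains possible at r9c8, so r9c8=4.
Step 26. [r6c4∈{2}] nothing but 2 survives at r6c4, so r6c4=2.
Step 27. [r5c7∈{4}] r5c7 has the single candidate 4 ⇒ r5c7=4.
Step 28. [r7c1∈{5}] r7c1 is down to just 5. So r7c1=5.
Step 29. [r1c3∈{3}] nothing but 3 survives at r1c3, so r1c3=3.
Step 30. [r7c9∈{9}] nothing but 9 survives at r7c9, so r7c9=9.
Step 31. [r5c2∈{9}] r5c2's peers cover all but 9, so r5c2=9.
Step 32. [r7c3∈{8}] r7c3's peers cover all but 8. So r7c3=8.
Step 33. [r3c7∈{9}] nothing but 9 survives at r3c7, so r3c7=9.
Step 34. [r5c6∈{1}] r5c6 has the single candidate 1 ⇒ r5c6=1.
Step 35. [r2c6∈{2}] r2c6 is down to just 2, so r2c6=2.
Step 36. [r9c5∈{2}] r9c5's peers cover all but 2, so r9c5=2.
Step 37. [r8c7∈{2}] r8c7 has the single candidate 2. So r8c7=2.
Step 38. [r7c5∈{1}] r7c5 is down to just 1. So r7c5=1.
Step 39. [r6c2∈{5}] r6c2 has the single candidate 5. So r6c2=5.
Step 40. [r7c8∈{6}] r7c8 is down to just 6 ⇒ r7c8=6.
Step 41. [r4c7∈{7}] r4c7 is down to just 7 ⇒ r4c7=7.
Step 42. [r1c7∈{5}] only 5 remains possible at r1c7. So r1c7=5.

Answer: 4 6 3 1 7 9 5 2 8 / 7 1 9 5 8 2 6 3 4 / 2 8 5 3 4 6 9 7 1 / 3 4 1 6 5 8 7 9 2 / 8 9 2 7 3 1 4 5 6 / 6 5 7 2 9 4 8 1 3 / 5 2 8 4 1 7 3 6 9 / 1 7 4 9 6 3 2 8 5 / 9 3 6 8 2 5 1 4 7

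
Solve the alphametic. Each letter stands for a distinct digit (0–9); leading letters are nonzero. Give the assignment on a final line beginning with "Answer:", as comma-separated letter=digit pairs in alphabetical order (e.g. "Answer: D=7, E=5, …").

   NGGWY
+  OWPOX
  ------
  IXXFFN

Step 1. [col 1: Y + X ≡ N (mod 10)] several values work for Y in column 1 (Y + X ≡ N (mod 10), carry-in 0); try Y=6 ⇒ Y=6.
Step 2. [col 1: Y + X ≡ N (mod 10)] several values work for N in column 1 (Y + X ≡ N (mod 10), carry-in 0); try N=8, so N=8.
Step 3. [I] the sum has 6 digits but both addends have 5; that extra leading digit I is the final carry, namely 1, so I=1.
Step 4. [col 1: Y + X ≡ N (mod 10)] column 1 reads Y+X+carry(0)=N with Y=6, N=8; with digits 1,6,8 already taken and all letters distinct, the only value for X is 2, so X=2.
Step 5. [col 2: W + O ≡ F (mod 10)] O=3 is one option consistent with column 2 (W + O ≡ F (mod 10), carry-in 0) — take it. So O=3.
Step 6. [col 2: W + O ≡ F (mod 10)] no forcing yet in column 2 (carry-in 0); F=0 is free and consistent — try it ⇒ F=0.
Step 7. [col 2: W + O ≡ F (mod 10)] column 2: given O=3, F=0, carry-in 0, and digits 0,1,2,3,6,8 already taken and all letters distinct, W+O≡F (mod 10) forces W=7. So W=7.
Step 8. [col 3: G + P ≡ F (mod 10)] column 3 (G + P ≡ F (mod 10), carry-in 1) doesn't pin P yet; pick P=5 and continue. So P=5.
Step 9. [col 3: G + P ≡ F (mod 10)] column 3: given P=5, F=0, carry-in 1, and digits 0,1,2,3,5,6,7,8 already taken and all letters distinct, G+P≡F (mod 10) forces G=4 ⇒ G=4.

Answer: F=0, G=4, I=1, N=8, O=3, P=5, W=7, X=2, Y=6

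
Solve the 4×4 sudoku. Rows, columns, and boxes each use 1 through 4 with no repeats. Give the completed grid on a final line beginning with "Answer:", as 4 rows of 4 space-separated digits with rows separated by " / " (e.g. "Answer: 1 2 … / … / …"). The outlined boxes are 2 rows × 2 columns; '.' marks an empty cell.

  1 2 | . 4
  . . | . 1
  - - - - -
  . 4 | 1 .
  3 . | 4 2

Step 1. [r1c3∈{3}] r1c3 is down to just 3. So r1c3=3.
Step 2. [r2c1∈{4}] r2c1 has the single candidate 4. So r2c1=4.
Step 3. [r4c2∈{1}] nothing but 1 survives at r4c2, so r4c2=1.
Step 4. [r2c3∈{2}] nothing but 2 survives at r2c3. So r2c3=2.
Step 5. [r3c1∈{2}] only 2 remains possible at r3c1, so r3c1=2.
Step 6. [r3c4∈{3}] nothing but 3 survives at r3c4. So r3c4=3.
Step 7. [r2c2∈{3}] r2c2 has the single candidate 3. So r2c2=3.

Answer: 1 2 3 4 / 4 3 2 1 / 2 4 1 3 / 3 1 4 2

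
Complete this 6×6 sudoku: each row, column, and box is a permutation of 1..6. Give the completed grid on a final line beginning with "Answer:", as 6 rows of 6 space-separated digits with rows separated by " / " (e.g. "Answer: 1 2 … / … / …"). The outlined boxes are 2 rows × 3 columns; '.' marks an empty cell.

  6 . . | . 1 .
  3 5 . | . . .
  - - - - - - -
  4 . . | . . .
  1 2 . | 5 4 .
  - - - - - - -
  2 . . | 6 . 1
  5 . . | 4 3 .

Step 1. [r2c4∈{2}] r2c4 has the single candidate 2, so r2c4=2.
Step 2. [r1c2∈{4}] nothing but 4 survives at r1c2. So r1c2=4.
Step 3. [r1c4∈{3}] r1c4 is down to just 3. So r1c4=3.
Step 4. [r3c5∈{2,6}] r3c5 is the only open cell in col 5 admitting 2. So r3c5=2.
Step 5. [r6c2∈{1,6}] 1 has one home in col 2: r6c2 ⇒ r6c2=1.
Step 6. [r3c2∈{3,6}] in col 2, 6 fits only at r3c2. So r3c2=6.
Step 7. [r4c3∈{3}] r4c3 is down to just 3. So r4c3=3.
Step 8. [r2c5∈{6}] r2c5 has the single candidate 6, so r2c5=6.
Step 9. [r5c2∈{3}] only 3 remains possible at r5c2. So r5c2=3.
Step 10. [r2c3∈{1}] r2c3 has the single candidate 1, so r2c3=1.
Step 11. [r1c3∈{2}] nothing but 2 survives at r1c3, so r1c3=2.
Step 12. [r4c6∈{6}] r4c6 has the single candidate 6, so r4c6=6.
Step 13. [r6c3∈{6}] r6c3's peers cover all but 6. So r6c3=6.
Step 14. [r5c5∈{5}] only 5 remains possible at r5c5, so r5c5=5.
Step 15. [r1c6∈{5}] r1c6's peers cover all but 5. So r1c6=5.
Step 16. [r3c6∈{3}] r3c6 is down to just 3 ⇒ r3c6=3.
Step 17. [r5c3∈{4}] r5c3 has the single candidate 4. So r5c3=4.
Step 18. [r3c3∈{5}] r3c3 has the single candidate 5 ⇒ r3c3=5.
Step 19. [r6c6∈{2}] only 2 remains possible at r6c6. So r6c6=2.
Step 20. [r3c4∈{1}] nothing but 1 survives at r3c4. So r3c4=1.
Step 21. [r2c6∈{4}] r2c6 has the single candidate 4. So r2c6=4.

Answer: 6 4 2 3 1 5 / 3 5 1 2 6 4 / 4 6 5 1 2 3 / 1 2 3 5 4 6 / 2 3 4 6 5 1 / 5 1 6 4 3 2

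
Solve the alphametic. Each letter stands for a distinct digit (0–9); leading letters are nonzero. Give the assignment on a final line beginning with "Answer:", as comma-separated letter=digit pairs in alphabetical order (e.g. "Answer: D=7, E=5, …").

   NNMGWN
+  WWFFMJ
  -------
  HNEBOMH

Step 1. [col 1: N + J ≡ H (mod 10)] several values work for J in column 1 (N + J ≡ H (mod 10), carry-in 0); try J=3. So J=3.
Step 2. [col 1: N + J ≡ H (mod 10)] several values work for N in column 1 (N + J ≡ H (mod 10), carry-in 0); try N=8, so N=8.
Step 3. [col 1: N + J ≡ H (mod 10)] column 1: given N=8, J=3, carry-in 0, and digits 3,8 already taken and all letters distinct, N+J≡H (mod 10) forces H=1. So H=1.
Step 4. [col 2: W + M ≡ M (mod 10)] column 2 reads W+M+carry(1)=M with nothing yet; with digits 1,3,8 already taken and all letters distinct, the only value for W is 9. So W=9.
Step 5. [col 2: W + M ≡ M (mod 10)] no forcing yet in column 2 (carry-in 1); M=2 is free and consistent — try it, so M=2.
Step 6. [col 3: G + F ≡ O (mod 10)] several values work for O in column 3 (G + F ≡ O (mod 10), carry-in 1); try O=5. So O=5.
Step 7. [col 3: G + F ≡ O (mod 10)] F=4 is one option consistent with column 3 (G + F ≡ O (mod 10), carry-in 1) — take it ⇒ F=4.
Step 8. [col 3: G + F ≡ O (mod 10)] in column 3 we have G+F≡O with carry-in 1; given F=4, O=5 and digits 1,2,3,4,5,8,9 already taken and all letters distinct, that pins G to 0, so G=0.
Step 9. [col 4: M + F ≡ B (mod 10)] column 4 reads M+F+carry(0)=B with M=2, F=4; with digits 0,1,2,3,4,5,8,9 already taken and all letters distinct, the only value for B is 6. So B=6.
Step 10. [col 5: N + W ≡ E (mod 10)] from column 5 (N=8, W=9, carry-in 0, digits 0,1,2,3,4,5,6,8,9 already taken and all letters distinct): E must equal 7, so E=7.

Answer: B=6, E=7, F=4, G=0, H=1, J=3, M=2, N=8, O=5, W=9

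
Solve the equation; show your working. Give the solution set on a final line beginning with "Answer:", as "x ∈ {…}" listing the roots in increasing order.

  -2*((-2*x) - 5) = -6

Step 1. [-2*((-2*x) - 5) = -6] -2 out front; divide by -2 ⇒ div: (-2*x) - 5 = 3.
Step 2. [(-2*x) - 5 = 3] 5 comes off first (add 5), so sub: -2*x = 8.
Step 3. [-2*x = 8] -2 out front; divide by -2. So div: x = -4.

Answer: x ∈ {-4}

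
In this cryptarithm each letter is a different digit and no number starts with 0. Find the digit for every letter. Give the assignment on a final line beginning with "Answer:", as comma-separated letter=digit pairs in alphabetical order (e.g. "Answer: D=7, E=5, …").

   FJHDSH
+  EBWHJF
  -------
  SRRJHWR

Step 1. [col 1: H + F ≡ R (mod 10)] column 1 (H + F ≡ R (mod 10), carry-in 0) doesn't pin R yet; pick R=2 and continue ⇒ R=2.
Step 2. [col 1: H + F ≡ R (mod 10)] no forcing yet in column 1 (carry-in 0); F=5 is free and consistent — try it ⇒ F=5.
Step 3. [S] the sum has 7 digits but both addends have 6; that extra leading digit S is the final carry, namely 1. So S=1.
Step 4. [col 1: H + F ≡ R (mod 10)] in column 1 we have H+F≡R with carry-in 0; given F=5, R=2 and digits 1,2,5 already taken and all letters distinct, that pins H to 7. So H=7.
Step 5. [col 2: S + J ≡ W (mod 10)] column 2 (S + J ≡ W (mod 10), carry-in 1) doesn't pin J yet; pick J=8 and continue ⇒ J=8.
Step 6. [col 2: S + J ≡ W (mod 10)] column 2: given S=1, J=8, carry-in 1, and digits 1,2,5,7,8 already taken and all letters distinct, S+J≡W (mod 10) forces W=0 ⇒ W=0.
Step 7. [col 3: D + H ≡ H (mod 10)] column 3: given H=7, carry-in 1, and digits 0,1,2,5,7,8 already taken and all letters distinct, D+H≡H (mod 10) forces D=9, so D=9.
Step 8. [col 5: J + B ≡ R (mod 10)] in column 5 we have J+B≡R with carry-in 0; given J=8, R=2 and digits 0,1,2,5,7,8,9 already taken and all letters distinct, that pins B to 4, so B=4.
Step 9. [col 6: F + E ≡ R (mod 10)] from column 6 (F=5, R=2, carry-in 1, digits 0,1,2,4,5,7,8,9 already taken and all letters distinct): E must equal 6. So E=6.

Answer: B=4, D=9, E=6, F=5, H=7, J=8, R=2, S=1, W=0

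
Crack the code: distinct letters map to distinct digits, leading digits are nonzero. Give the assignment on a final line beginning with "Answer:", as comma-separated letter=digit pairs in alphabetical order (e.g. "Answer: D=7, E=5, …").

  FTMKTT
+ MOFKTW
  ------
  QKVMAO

Step 1. [col 1: T + W ≡ O (mod 10)] several values work for W in column 1 (T + W ≡ O (mod 10), carry-in 0); try W=5 ⇒ W=5.
Step 2. [col 1: T + W ≡ O (mod 10)] T=6 is one option consistent with column 1 (T + W ≡ O (mod 10), carry-in 0) — take it, so T=6.
Step 3. [col 1: T + W ≡ O (mod 10)] column 1 reads T+W+carry(0)=O with T=6, W=5; with digits 5,6 already taken and all letters distinct, the only value for O is 1, so O=1.
Step 4. [col 2: T + T ≡ A (mod 10)] column 2: given T=6, carry-in 1, and digits 1,5,6 already taken and all letters distinct, T+T≡A (mod 10) forces A=3, so A=3.
Step 5. [col 3: K + K ≡ M (mod 10)] column 3 (K + K ≡ M (mod 10), carry-in 1) doesn't pin K yet; pick K=8 and continue, so K=8.
Step 6. [col 3: K + K ≡ M (mod 10)] column 3: given K=8, carry-in 1, and digits 1,3,5,6,8 already taken and all letters distinct, K+K≡M (mod 10) forces M=7 ⇒ M=7.
Step 7. [col 4: M + F ≡ V (mod 10)] several values work for F in column 4 (M + F ≡ V (mod 10), carry-in 1); try F=2. So F=2.
Step 8. [col 4: M + F ≡ V (mod 10)] column 4 reads M+F+carry(1)=V with M=7, F=2; with digits 1,2,3,5,6,7,8 already taken and all letters distinct, the only value for V is 0. So V=0.
Step 9. [col 6: F + M ≡ Q (mod 10)] column 6: given F=2, M=7, carry-in 0, and digits 0,1,2,3,5,6,7,8 already taken and all letters distinct, F+M≡Q (mod 10) forces Q=9, so Q=9.

Answer: A=3, F=2, K=8, M=7, O=1, Q=9, T=6, V=0, W=5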